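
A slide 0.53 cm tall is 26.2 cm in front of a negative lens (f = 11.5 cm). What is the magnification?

For a negative lens, f = -11.5 cm.
1/d_i = 1/f − 1/d_o = 1/(-11.50) − 1/(26.2) = -0.1251, so d_i = -7.992 cm.
m = −d_i/d_o = −(-7.992)/(26.2) = +0.305.
The image is virtual, upright and reduced, on the same side as the object.

m = +0.305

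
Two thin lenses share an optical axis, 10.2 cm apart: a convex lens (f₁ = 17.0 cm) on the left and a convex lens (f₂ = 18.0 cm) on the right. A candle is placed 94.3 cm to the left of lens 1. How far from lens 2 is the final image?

6.65 cm

Lens 1: 1/d_i1 = 1/f₁ − 1/d_o1 = 1/(17.0) − 1/(94.3) = 0.04822, so d_i1 = 20.74 cm.
The intermediate image is 20.74 cm to the right of lens 1, which lies 10.54 cm to the right of lens 2 — a virtual object — so d_o2 = −10.54 cm.
Lens 2: 1/d_i2 = 1/f₂ − 1/d_o2 = 1/(18.0) − 1/(-10.54) = 0.1504, so d_i2 = 6.65 cm.
The final image is real, 6.65 cm to the right of lens 2 (overall magnification ≈ -0.14).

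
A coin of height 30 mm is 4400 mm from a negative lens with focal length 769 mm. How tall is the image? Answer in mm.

For a negative lens, f = -769 mm.
1/d_i = 1/f − 1/d_o = 1/(-769.0) − 1/(4400) = -0.001528, so d_i = -654.6 mm.
m = −d_i/d_o = +0.1488.
|h_i| = |m|·h_o = 0.1488 × 30 = 4.46 mm. The image is virtual, upright and reduced, on the same side as the object.

4.46 mm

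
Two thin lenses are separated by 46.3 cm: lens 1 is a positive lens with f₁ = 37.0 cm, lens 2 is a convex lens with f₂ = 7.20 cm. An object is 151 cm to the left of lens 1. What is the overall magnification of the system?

m = -0.236

Lens 1: 1/d_i1 = 1/(37.0) − 1/(151) = 0.02040, so d_i1 = 49.01 cm; m₁ = −d_i1/d_o1 = -0.3246.
d_o2 = 46.3 − (49.01) = -2.710 cm (virtual object).
Lens 2: 1/d_i2 = 1/(7.20) − 1/(-2.710) = 0.5079, so d_i2 = 1.969 cm; m₂ = −d_i2/d_o2 = +0.7265.
m = m₁·m₂ = (-0.3246)(+0.7265) = -0.236.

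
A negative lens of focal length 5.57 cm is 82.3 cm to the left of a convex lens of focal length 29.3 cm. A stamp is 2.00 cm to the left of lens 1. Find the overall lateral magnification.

m = -0.396

f₁ = −5.57 cm (diverging).
Lens 1: 1/d_i1 = 1/(-5.57) − 1/(2.00) = -0.6795, so d_i1 = -1.472 cm; m₁ = −d_i1/d_o1 = +0.7360.
d_o2 = 82.3 − (-1.472) = 83.77 cm.
Lens 2: 1/d_i2 = 1/(29.3) − 1/(83.77) = 0.02219, so d_i2 = 45.06 cm; m₂ = −d_i2/d_o2 = -0.5379.
m = m₁·m₂ = (+0.7360)(-0.5379) = -0.396.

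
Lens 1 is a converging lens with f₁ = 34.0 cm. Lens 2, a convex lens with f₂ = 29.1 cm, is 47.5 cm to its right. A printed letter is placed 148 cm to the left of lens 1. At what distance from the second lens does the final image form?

3.80 cm

Lens 1: 1/d_i1 = 1/f₁ − 1/d_o1 = 1/(34.0) − 1/(148) = 0.02266, so d_i1 = 44.14 cm.
The intermediate image is 44.14 cm to the right of lens 1, which is 47.5 − (44.14) = 3.360 cm to the left of lens 2, so d_o2 = +3.360 cm.
Lens 2: 1/d_i2 = 1/f₂ − 1/d_o2 = 1/(29.1) − 1/(3.360) = -0.2633, so d_i2 = -3.80 cm.
The final image is virtual, 3.80 cm to the left of lens 2 (overall magnification ≈ -0.34).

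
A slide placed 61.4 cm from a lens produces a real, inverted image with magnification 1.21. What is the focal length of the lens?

f = 33.6 cm (converging)

m = −d_i/d_o ⇒ d_i = −m·d_o = −(-1.21)·(61.4) = 74.29 cm.
1/f = 1/d_o + 1/d_i = 1/(61.4) + 1/(74.29) = 0.02975, so f = 33.6 cm.
Since f is positive, the lens is converging.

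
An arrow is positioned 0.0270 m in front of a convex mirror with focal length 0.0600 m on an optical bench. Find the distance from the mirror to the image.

For a convex mirror, f = -0.0600 m.
Mirror equation: 1/q = 1/f − 1/p = 1/(-0.06000) − 1/(0.0270) = -16.67 − 37.04 = -53.70, so q = -0.0186 m.
The image is virtual, upright and reduced, behind the mirror.

0.0186 m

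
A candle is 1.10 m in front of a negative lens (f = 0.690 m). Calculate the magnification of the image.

For a negative lens, f = -0.690 m.
1/d_i = 1/f − 1/d_o = 1/(-0.6900) − 1/(1.10) = -2.358, so d_i = -0.4240 m.
m = −d_i/d_o = −(-0.4240)/(1.10) = +0.385.
The image is virtual, upright and reduced, on the same side as the object.

m = +0.385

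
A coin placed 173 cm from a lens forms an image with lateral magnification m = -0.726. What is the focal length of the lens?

f = 72.8 cm (converging)

m = −d_i/d_o ⇒ d_i = −m·d_o = −(-0.726)·(173) = 125.6 cm.
1/f = 1/d_o + 1/d_i = 1/(173) + 1/(125.6) = 0.01374, so f = 72.8 cm.
Since f is positive, the lens is converging.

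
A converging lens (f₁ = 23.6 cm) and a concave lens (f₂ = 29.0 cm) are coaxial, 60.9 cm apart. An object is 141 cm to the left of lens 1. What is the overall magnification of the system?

m = -0.0947

Lens 1: 1/d_i1 = 1/(23.6) − 1/(141) = 0.03528, so d_i1 = 28.34 cm; m₁ = −d_i1/d_o1 = -0.2010.
d_o2 = 60.9 − (28.34) = 32.56 cm.
f₂ = −29.0 cm (diverging).
Lens 2: 1/d_i2 = 1/(-29.0) − 1/(32.56) = -0.06520, so d_i2 = -15.34 cm; m₂ = −d_i2/d_o2 = +0.4711.
m = m₁·m₂ = (-0.2010)(+0.4711) = -0.0947.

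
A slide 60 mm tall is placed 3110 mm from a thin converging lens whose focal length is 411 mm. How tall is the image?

1/d_i = 1/f − 1/d_o = 1/(411.0) − 1/(3110) = 0.002112, so d_i = 473.6 mm.
m = −d_i/d_o = -0.1523.
|h_i| = |m|·h_o = 0.1523 × 60 = 9.14 mm. The image is real, inverted and reduced, on the far side of the lens.

9.14 mm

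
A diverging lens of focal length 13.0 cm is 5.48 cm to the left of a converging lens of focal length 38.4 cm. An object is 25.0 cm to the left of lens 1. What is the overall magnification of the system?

f₁ = −13.0 cm (diverging).
Lens 1: 1/d_i1 = 1/(-13.0) − 1/(25.0) = -0.1169, so d_i1 = -8.553 cm; m₁ = −d_i1/d_o1 = +0.3421.
d_o2 = 5.48 − (-8.553) = 14.03 cm.
Lens 2: 1/d_i2 = 1/(38.4) − 1/(14.03) = -0.04523, so d_i2 = -22.11 cm; m₂ = −d_i2/d_o2 = +1.576.
m = m₁·m₂ = (+0.3421)(+1.576) = +0.539.

m = +0.539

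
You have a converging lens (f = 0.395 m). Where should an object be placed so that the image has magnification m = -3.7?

m = −d_i/d_o ⇒ d_i = −m·d_o.
1/f = 1/d_o + 1/d_i = 1/d_o − 1/(m·d_o) = (1 − 1/m)/d_o, so d_o = f(1 − 1/m) = (0.3950)(1 − 1/(-3.7)) = 0.502 m.

0.502 m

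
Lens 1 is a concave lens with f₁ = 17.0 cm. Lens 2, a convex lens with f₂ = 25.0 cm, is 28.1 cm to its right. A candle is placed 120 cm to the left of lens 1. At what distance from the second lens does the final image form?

59.7 cm

Lens 1 is diverging, so f₁ = −17.0 cm.
Lens 1: 1/d_i1 = 1/f₁ − 1/d_o1 = 1/(-17.0) − 1/(120) = -0.06716, so d_i1 = -14.89 cm.
The intermediate image is 14.89 cm to the left of lens 1 (virtual), which is 28.1 − (-14.89) = 42.99 cm to the left of lens 2, so d_o2 = +42.99 cm.
Lens 2: 1/d_i2 = 1/f₂ − 1/d_o2 = 1/(25.0) − 1/(42.99) = 0.01674, so d_i2 = 59.7 cm.
The final image is real, 59.7 cm to the right of lens 2 (overall magnification ≈ -0.17).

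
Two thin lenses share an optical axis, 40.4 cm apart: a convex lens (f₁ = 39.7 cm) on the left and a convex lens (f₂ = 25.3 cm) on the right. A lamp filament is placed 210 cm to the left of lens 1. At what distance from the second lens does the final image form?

Lens 1: 1/d_i1 = 1/f₁ − 1/d_o1 = 1/(39.7) − 1/(210) = 0.02043, so d_i1 = 48.95 cm.
The intermediate image is 48.95 cm to the right of lens 1, which lies 8.550 cm to the right of lens 2 — a virtual object — so d_o2 = −8.550 cm.
Lens 2: 1/d_i2 = 1/f₂ − 1/d_o2 = 1/(25.3) − 1/(-8.550) = 0.1565, so d_i2 = 6.39 cm.
The final image is real, 6.39 cm to the right of lens 2 (overall magnification ≈ -0.17).

6.39 cm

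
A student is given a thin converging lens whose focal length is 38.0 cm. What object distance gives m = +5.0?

m = −d_i/d_o ⇒ d_i = −m·d_o.
1/f = 1/d_o + 1/d_i = 1/d_o − 1/(m·d_o) = (1 − 1/m)/d_o, so d_o = f(1 − 1/m) = (38.00)(1 − 1/(+5.0)) = 30.4 cm.

30.4 cm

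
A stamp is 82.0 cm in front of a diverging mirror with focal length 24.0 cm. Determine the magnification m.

For a diverging mirror, f = -24.0 cm.
1/d_i = 1/f − 1/d_o = 1/(-24.00) − 1/(82.0) = -0.05386, so d_i = -18.57 cm.
m = −d_i/d_o = −(-18.57)/(82.0) = +0.226.
The image is virtual, upright and reduced, behind the mirror.

m = +0.226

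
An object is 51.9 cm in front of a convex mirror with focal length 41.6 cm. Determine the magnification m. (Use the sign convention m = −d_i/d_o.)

m = +0.445

For a convex mirror, f = -41.6 cm.
1/d_i = 1/f − 1/d_o = 1/(-41.60) − 1/(51.9) = -0.04331, so d_i = -23.09 cm.
m = −d_i/d_o = −(-23.09)/(51.9) = +0.445.
The image is virtual, upright and reduced, behind the mirror.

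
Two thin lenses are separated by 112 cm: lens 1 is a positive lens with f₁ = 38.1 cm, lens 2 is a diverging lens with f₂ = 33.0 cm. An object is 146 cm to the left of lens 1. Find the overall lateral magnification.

Lens 1: 1/d_i1 = 1/(38.1) − 1/(146) = 0.01940, so d_i1 = 51.55 cm; m₁ = −d_i1/d_o1 = -0.3531.
d_o2 = 112 − (51.55) = 60.45 cm.
f₂ = −33.0 cm (diverging).
Lens 2: 1/d_i2 = 1/(-33.0) − 1/(60.45) = -0.04685, so d_i2 = -21.35 cm; m₂ = −d_i2/d_o2 = +0.3531.
m = m₁·m₂ = (-0.3531)(+0.3531) = -0.125.

m = -0.125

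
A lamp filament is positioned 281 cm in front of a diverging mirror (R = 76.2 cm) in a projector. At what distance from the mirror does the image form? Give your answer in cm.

f = R/2 = 76.2/2 = 38.10 cm; for a diverging mirror, f = -38.10 cm.
Mirror equation: 1/d_i = 1/f − 1/d_o = 1/(-38.10) − 1/(281) = -0.02625 − 0.003559 = -0.02981, so d_i = -33.6 cm.
The image is virtual, upright and reduced, behind the mirror.

33.6 cm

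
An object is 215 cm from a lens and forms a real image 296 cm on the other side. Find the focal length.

f = 125 cm (converging)

Real image ⇒ d_i = +296 cm.
1/f = 1/d_o + 1/d_i = 1/(215) + 1/(296) = 0.008030, so f = 125 cm.
Since f is positive, the lens is converging.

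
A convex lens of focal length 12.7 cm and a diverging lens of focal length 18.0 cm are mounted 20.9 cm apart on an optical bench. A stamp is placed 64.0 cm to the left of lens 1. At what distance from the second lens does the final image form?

3.95 cm

Lens 1: 1/d_i1 = 1/f₁ − 1/d_o1 = 1/(12.7) − 1/(64.0) = 0.06312, so d_i1 = 15.84 cm.
The intermediate image is 15.84 cm to the right of lens 1, which is 20.9 − (15.84) = 5.060 cm to the left of lens 2, so d_o2 = +5.060 cm.
Lens 2 is diverging, so f₂ = −18.0 cm.
Lens 2: 1/d_i2 = 1/f₂ − 1/d_o2 = 1/(-18.0) − 1/(5.060) = -0.2532, so d_i2 = -3.95 cm.
The final image is virtual, 3.95 cm to the left of lens 2 (overall magnification ≈ -0.19).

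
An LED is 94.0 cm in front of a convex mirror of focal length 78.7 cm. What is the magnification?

For a convex mirror, f = -78.7 cm.
1/d_i = 1/f − 1/d_o = 1/(-78.70) − 1/(94.0) = -0.02334, so d_i = -42.84 cm.
m = −d_i/d_o = −(-42.84)/(94.0) = +0.456.
The image is virtual, upright and reduced, behind the mirror.

m = +0.456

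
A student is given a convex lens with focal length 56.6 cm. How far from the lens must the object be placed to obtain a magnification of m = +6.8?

m = −d_i/d_o ⇒ d_i = −m·d_o.
1/f = 1/d_o + 1/d_i = 1/d_o − 1/(m·d_o) = (1 − 1/m)/d_o, so d_o = f(1 − 1/m) = (56.60)(1 − 1/(+6.8)) = 48.3 cm.

48.3 cm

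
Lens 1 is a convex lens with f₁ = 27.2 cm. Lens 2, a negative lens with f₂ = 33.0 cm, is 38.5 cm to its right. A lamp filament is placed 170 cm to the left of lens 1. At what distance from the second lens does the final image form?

Lens 1: 1/d_i1 = 1/f₁ − 1/d_o1 = 1/(27.2) − 1/(170) = 0.03088, so d_i1 = 32.38 cm.
The intermediate image is 32.38 cm to the right of lens 1, which is 38.5 − (32.38) = 6.120 cm to the left of lens 2, so d_o2 = +6.120 cm.
Lens 2 is diverging, so f₂ = −33.0 cm.
Lens 2: 1/d_i2 = 1/f₂ − 1/d_o2 = 1/(-33.0) − 1/(6.120) = -0.1937, so d_i2 = -5.16 cm.
The final image is virtual, 5.16 cm to the left of lens 2 (overall magnification ≈ -0.16).

5.16 cm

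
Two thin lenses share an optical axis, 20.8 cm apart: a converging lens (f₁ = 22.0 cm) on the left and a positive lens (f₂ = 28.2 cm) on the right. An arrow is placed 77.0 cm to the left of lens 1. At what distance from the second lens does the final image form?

7.38 cm

Lens 1: 1/d_i1 = 1/f₁ − 1/d_o1 = 1/(22.0) − 1/(77.0) = 0.03247, so d_i1 = 30.80 cm.
The intermediate image is 30.80 cm to the right of lens 1, which lies 10.00 cm to the right of lens 2 — a virtual object — so d_o2 = −10.00 cm.
Lens 2: 1/d_i2 = 1/f₂ − 1/d_o2 = 1/(28.2) − 1/(-10.00) = 0.1355, so d_i2 = 7.38 cm.
The final image is real, 7.38 cm to the right of lens 2 (overall magnification ≈ -0.30).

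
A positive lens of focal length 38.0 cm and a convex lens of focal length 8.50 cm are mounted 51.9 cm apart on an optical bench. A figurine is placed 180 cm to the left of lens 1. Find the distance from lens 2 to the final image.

Lens 1: 1/d_i1 = 1/f₁ − 1/d_o1 = 1/(38.0) − 1/(180) = 0.02076, so d_i1 = 48.17 cm.
The intermediate image is 48.17 cm to the right of lens 1, which is 51.9 − (48.17) = 3.730 cm to the left of lens 2, so d_o2 = +3.730 cm.
Lens 2: 1/d_i2 = 1/f₂ − 1/d_o2 = 1/(8.50) − 1/(3.730) = -0.1504, so d_i2 = -6.65 cm.
The final image is virtual, 6.65 cm to the left of lens 2 (overall magnification ≈ -0.48).

6.65 cm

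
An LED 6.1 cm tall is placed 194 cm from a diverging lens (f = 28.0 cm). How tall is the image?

For a diverging lens, f = -28.0 cm.
1/d_i = 1/f − 1/d_o = 1/(-28.00) − 1/(194) = -0.04087, so d_i = -24.47 cm.
m = −d_i/d_o = +0.1261.
|h_i| = |m|·h_o = 0.1261 × 6.1 = 0.769 cm. The image is virtual, upright and reduced, on the same side as the object.

0.769 cm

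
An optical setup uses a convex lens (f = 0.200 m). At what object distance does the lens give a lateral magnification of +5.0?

0.160 m

m = −d_i/d_o ⇒ d_i = −m·d_o.
1/f = 1/d_o + 1/d_i = 1/d_o − 1/(m·d_o) = (1 − 1/m)/d_o, so d_o = f(1 − 1/m) = (0.2000)(1 − 1/(+5.0)) = 0.160 m.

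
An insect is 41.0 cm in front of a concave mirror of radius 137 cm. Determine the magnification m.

f = R/2 = 137/2 = 68.50 cm.
1/d_i = 1/f − 1/d_o = 1/(68.50) − 1/(41.0) = -0.009792, so d_i = -102.1 cm.
m = −d_i/d_o = −(-102.1)/(41.0) = +2.49.
The image is virtual, upright and enlarged, behind the mirror.

m = +2.49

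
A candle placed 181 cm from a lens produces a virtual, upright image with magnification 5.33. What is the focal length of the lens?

f = 223 cm (converging)

m = −d_i/d_o ⇒ d_i = −m·d_o = −(+5.33)·(181) = -964.7 cm.
1/f = 1/d_o + 1/d_i = 1/(181) + 1/(-964.7) = 0.004488, so f = 223 cm.
Since f is positive, the lens is converging.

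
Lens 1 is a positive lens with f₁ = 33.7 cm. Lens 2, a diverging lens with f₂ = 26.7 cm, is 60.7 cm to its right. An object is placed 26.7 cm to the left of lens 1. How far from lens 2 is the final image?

23.4 cm

Lens 1: 1/d_i1 = 1/f₁ − 1/d_o1 = 1/(33.7) − 1/(26.7) = -0.007780, so d_i1 = -128.5 cm.
The intermediate image is 128.5 cm to the left of lens 1 (virtual), which is 60.7 − (-128.5) = 189.2 cm to the left of lens 2, so d_o2 = +189.2 cm.
Lens 2 is diverging, so f₂ = −26.7 cm.
Lens 2: 1/d_i2 = 1/f₂ − 1/d_o2 = 1/(-26.7) − 1/(189.2) = -0.04274, so d_i2 = -23.4 cm.
The final image is virtual, 23.4 cm to the left of lens 2 (overall magnification ≈ 0.60).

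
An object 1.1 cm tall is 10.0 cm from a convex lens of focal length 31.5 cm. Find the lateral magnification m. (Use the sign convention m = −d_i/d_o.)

1/d_i = 1/f − 1/d_o = 1/(31.50) − 1/(10.0) = -0.06825, so d_i = -14.65 cm.
m = −d_i/d_o = −(-14.65)/(10.0) = +1.47.
The image is virtual, upright and enlarged, on the same side as the object.

m = +1.47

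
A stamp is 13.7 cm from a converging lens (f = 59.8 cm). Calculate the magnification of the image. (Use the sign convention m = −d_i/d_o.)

1/d_i = 1/f − 1/d_o = 1/(59.80) − 1/(13.7) = -0.05627, so d_i = -17.77 cm.
m = −d_i/d_o = −(-17.77)/(13.7) = +1.30.
The image is virtual, upright and enlarged, on the same side as the object.

m = +1.30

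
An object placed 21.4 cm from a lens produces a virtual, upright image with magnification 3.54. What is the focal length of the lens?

f = 29.8 cm (converging)

m = −d_i/d_o ⇒ d_i = −m·d_o = −(+3.54)·(21.4) = -75.76 cm.
1/f = 1/d_o + 1/d_i = 1/(21.4) + 1/(-75.76) = 0.03353, so f = 29.8 cm.
Since f is positive, the lens is converging.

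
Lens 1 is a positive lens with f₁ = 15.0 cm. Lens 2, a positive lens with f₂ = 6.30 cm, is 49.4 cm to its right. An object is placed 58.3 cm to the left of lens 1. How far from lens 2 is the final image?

8.03 cm

Lens 1: 1/d_i1 = 1/f₁ − 1/d_o1 = 1/(15.0) − 1/(58.3) = 0.04951, so d_i1 = 20.20 cm.
The intermediate image is 20.20 cm to the right of lens 1, which is 49.4 − (20.20) = 29.20 cm to the left of lens 2, so d_o2 = +29.20 cm.
Lens 2: 1/d_i2 = 1/f₂ − 1/d_o2 = 1/(6.30) − 1/(29.20) = 0.1245, so d_i2 = 8.03 cm.
The final image is real, 8.03 cm to the right of lens 2 (overall magnification ≈ 0.095).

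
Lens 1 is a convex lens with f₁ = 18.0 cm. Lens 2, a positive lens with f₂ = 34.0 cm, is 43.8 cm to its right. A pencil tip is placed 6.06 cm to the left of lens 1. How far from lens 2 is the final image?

Lens 1: 1/d_i1 = 1/f₁ − 1/d_o1 = 1/(18.0) − 1/(6.06) = -0.1095, so d_i1 = -9.136 cm.
The intermediate image is 9.136 cm to the left of lens 1 (virtual), which is 43.8 − (-9.136) = 52.94 cm to the left of lens 2, so d_o2 = +52.94 cm.
Lens 2: 1/d_i2 = 1/f₂ − 1/d_o2 = 1/(34.0) − 1/(52.94) = 0.01052, so d_i2 = 95.0 cm.
The final image is real, 95.0 cm to the right of lens 2 (overall magnification ≈ -2.7).

95.0 cm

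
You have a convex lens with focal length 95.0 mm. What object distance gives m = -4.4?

m = −d_i/d_o ⇒ d_i = −m·d_o.
1/f = 1/d_o + 1/d_i = 1/d_o − 1/(m·d_o) = (1 − 1/m)/d_o, so d_o = f(1 − 1/m) = (95.00)(1 − 1/(-4.4)) = 117 mm.

117 mm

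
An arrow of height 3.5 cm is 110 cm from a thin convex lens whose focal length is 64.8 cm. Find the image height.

5.02 cm

1/d_i = 1/f − 1/d_o = 1/(64.80) − 1/(110) = 0.006341, so d_i = 157.7 cm.
m = −d_i/d_o = -1.434.
|h_i| = |m|·h_o = 1.434 × 3.5 = 5.02 cm. The image is real, inverted and enlarged, on the far side of the lens.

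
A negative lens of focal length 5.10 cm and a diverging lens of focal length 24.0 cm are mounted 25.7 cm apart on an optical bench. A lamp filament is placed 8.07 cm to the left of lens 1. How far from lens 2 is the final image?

13.1 cm

Lens 1 is diverging, so f₁ = −5.10 cm.
Lens 1: 1/d_i1 = 1/f₁ − 1/d_o1 = 1/(-5.10) − 1/(8.07) = -0.3200, so d_i1 = -3.125 cm.
The intermediate image is 3.125 cm to the left of lens 1 (virtual), which is 25.7 − (-3.125) = 28.82 cm to the left of lens 2, so d_o2 = +28.82 cm.
Lens 2 is diverging, so f₂ = −24.0 cm.
Lens 2: 1/d_i2 = 1/f₂ − 1/d_o2 = 1/(-24.0) − 1/(28.82) = -0.07636, so d_i2 = -13.1 cm.
The final image is virtual, 13.1 cm to the left of lens 2 (overall magnification ≈ 0.18).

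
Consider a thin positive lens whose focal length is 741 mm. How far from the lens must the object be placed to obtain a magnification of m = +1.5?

m = −d_i/d_o ⇒ d_i = −m·d_o.
1/f = 1/d_o + 1/d_i = 1/d_o − 1/(m·d_o) = (1 − 1/m)/d_o, so d_o = f(1 − 1/m) = (741.0)(1 − 1/(+1.5)) = 247 mm.

247 mm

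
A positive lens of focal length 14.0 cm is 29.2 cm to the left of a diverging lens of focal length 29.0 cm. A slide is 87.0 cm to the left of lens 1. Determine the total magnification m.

m = -0.134

Lens 1: 1/d_i1 = 1/(14.0) − 1/(87.0) = 0.05993, so d_i1 = 16.68 cm; m₁ = −d_i1/d_o1 = -0.1917.
d_o2 = 29.2 − (16.68) = 12.52 cm.
f₂ = −29.0 cm (diverging).
Lens 2: 1/d_i2 = 1/(-29.0) − 1/(12.52) = -0.1144, so d_i2 = -8.745 cm; m₂ = −d_i2/d_o2 = +0.6985.
m = m₁·m₂ = (-0.1917)(+0.6985) = -0.134.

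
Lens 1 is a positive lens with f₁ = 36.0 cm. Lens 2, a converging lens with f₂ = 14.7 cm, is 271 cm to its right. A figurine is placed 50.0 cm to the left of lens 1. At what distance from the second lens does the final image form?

Lens 1: 1/d_i1 = 1/f₁ − 1/d_o1 = 1/(36.0) − 1/(50.0) = 0.007778, so d_i1 = 128.6 cm.
The intermediate image is 128.6 cm to the right of lens 1, which is 271 − (128.6) = 142.4 cm to the left of lens 2, so d_o2 = +142.4 cm.
Lens 2: 1/d_i2 = 1/f₂ − 1/d_o2 = 1/(14.7) − 1/(142.4) = 0.06100, so d_i2 = 16.4 cm.
The final image is real, 16.4 cm to the right of lens 2 (overall magnification ≈ 0.30).

16.4 cm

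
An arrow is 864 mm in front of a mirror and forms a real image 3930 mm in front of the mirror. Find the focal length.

Real image ⇒ d_i = +3930 mm.
1/f = 1/d_o + 1/d_i = 1/(864) + 1/(3930) = 0.001412, so f = 708 mm.
Since f is positive, the mirror is concave.

f = 708 mm (concave)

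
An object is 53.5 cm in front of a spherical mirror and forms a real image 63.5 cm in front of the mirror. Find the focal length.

f = 29.0 cm (concave)

Real image ⇒ d_i = +63.5 cm.
1/f = 1/d_o + 1/d_i = 1/(53.5) + 1/(63.5) = 0.03444, so f = 29.0 cm.
Since f is positive, the spherical mirror is concave.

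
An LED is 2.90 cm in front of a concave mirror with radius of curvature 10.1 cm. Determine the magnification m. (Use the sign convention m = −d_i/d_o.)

m = +2.35

f = R/2 = 10.1/2 = 5.050 cm.
1/d_i = 1/f − 1/d_o = 1/(5.050) − 1/(2.90) = -0.1468, so d_i = -6.812 cm.
m = −d_i/d_o = −(-6.812)/(2.90) = +2.35.
The image is virtual, upright and enlarged, behind the mirror.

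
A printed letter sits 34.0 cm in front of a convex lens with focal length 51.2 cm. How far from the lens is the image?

101 cm

Thin-lens equation: 1/s_i = 1/f − 1/s_o = 1/(51.20) − 1/(34.0) = 0.01953 − 0.02941 = -0.009881, so s_i = -101 cm.
The image is virtual, upright and enlarged, on the same side as the object.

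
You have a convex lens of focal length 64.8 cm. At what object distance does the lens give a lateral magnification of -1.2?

m = −d_i/d_o ⇒ d_i = −m·d_o.
1/f = 1/d_o + 1/d_i = 1/d_o − 1/(m·d_o) = (1 − 1/m)/d_o, so d_o = f(1 − 1/m) = (64.80)(1 − 1/(-1.2)) = 119 cm.

119 cm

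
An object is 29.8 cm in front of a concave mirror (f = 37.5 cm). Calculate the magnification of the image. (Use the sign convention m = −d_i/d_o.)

1/d_i = 1/f − 1/d_o = 1/(37.50) − 1/(29.8) = -0.006890, so d_i = -145.1 cm.
m = −d_i/d_o = −(-145.1)/(29.8) = +4.87.
The image is virtual, upright and enlarged, behind the mirror.

m = +4.87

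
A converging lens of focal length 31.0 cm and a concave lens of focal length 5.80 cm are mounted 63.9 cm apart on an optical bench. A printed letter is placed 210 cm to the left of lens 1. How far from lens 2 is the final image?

Lens 1: 1/d_i1 = 1/f₁ − 1/d_o1 = 1/(31.0) − 1/(210) = 0.02750, so d_i1 = 36.37 cm.
The intermediate image is 36.37 cm to the right of lens 1, which is 63.9 − (36.37) = 27.53 cm to the left of lens 2, so d_o2 = +27.53 cm.
Lens 2 is diverging, so f₂ = −5.80 cm.
Lens 2: 1/d_i2 = 1/f₂ − 1/d_o2 = 1/(-5.80) − 1/(27.53) = -0.2087, so d_i2 = -4.79 cm.
The final image is virtual, 4.79 cm to the left of lens 2 (overall magnification ≈ -0.030).

4.79 cm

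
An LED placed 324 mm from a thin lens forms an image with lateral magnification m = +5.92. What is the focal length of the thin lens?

m = −d_i/d_o ⇒ d_i = −m·d_o = −(+5.92)·(324) = -1918 mm.
1/f = 1/d_o + 1/d_i = 1/(324) + 1/(-1918) = 0.002565, so f = 390 mm.
Since f is positive, the thin lens is converging.

f = 390 mm (converging)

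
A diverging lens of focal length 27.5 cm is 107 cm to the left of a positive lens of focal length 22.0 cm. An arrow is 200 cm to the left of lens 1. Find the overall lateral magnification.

f₁ = −27.5 cm (diverging).
Lens 1: 1/d_i1 = 1/(-27.5) − 1/(200) = -0.04136, so d_i1 = -24.18 cm; m₁ = −d_i1/d_o1 = +0.1209.
d_o2 = 107 − (-24.18) = 131.2 cm.
Lens 2: 1/d_i2 = 1/(22.0) − 1/(131.2) = 0.03783, so d_i2 = 26.43 cm; m₂ = −d_i2/d_o2 = -0.2015.
m = m₁·m₂ = (+0.1209)(-0.2015) = -0.0244.

m = -0.0244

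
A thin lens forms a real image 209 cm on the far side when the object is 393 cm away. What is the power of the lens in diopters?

P = +0.733 D

d_i = +209 cm.
1/f = 1/d_o + 1/d_i = 1/(393) + 1/(209) = 0.007329 cm⁻¹.
f = 136.4 cm = 1.364 m, so P = 1/f = +0.733 D.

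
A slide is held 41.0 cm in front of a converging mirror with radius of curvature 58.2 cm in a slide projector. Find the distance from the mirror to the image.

f = R/2 = 58.2/2 = 29.10 cm.
Mirror equation: 1/s_i = 1/f − 1/s_o = 1/(29.10) − 1/(41.0) = 0.03436 − 0.02439 = 0.009974, so s_i = 100 cm.
The image is real, inverted and enlarged, in front of the mirror.

100 cm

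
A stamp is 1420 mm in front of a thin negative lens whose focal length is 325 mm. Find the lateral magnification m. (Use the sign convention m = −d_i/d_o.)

For a negative lens, f = -325 mm.
1/d_i = 1/f − 1/d_o = 1/(-325.0) − 1/(1420) = -0.003781, so d_i = -264.5 mm.
m = −d_i/d_o = −(-264.5)/(1420) = +0.186.
The image is virtual, upright and reduced, on the same side as the object.

m = +0.186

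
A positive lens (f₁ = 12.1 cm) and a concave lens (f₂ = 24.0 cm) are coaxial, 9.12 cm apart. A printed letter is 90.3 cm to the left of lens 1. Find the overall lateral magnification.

m = -0.194

Lens 1: 1/d_i1 = 1/(12.1) − 1/(90.3) = 0.07157, so d_i1 = 13.97 cm; m₁ = −d_i1/d_o1 = -0.1547.
d_o2 = 9.12 − (13.97) = -4.850 cm (virtual object).
f₂ = −24.0 cm (diverging).
Lens 2: 1/d_i2 = 1/(-24.0) − 1/(-4.850) = 0.1645, so d_i2 = 6.078 cm; m₂ = −d_i2/d_o2 = +1.253.
m = m₁·m₂ = (-0.1547)(+1.253) = -0.194.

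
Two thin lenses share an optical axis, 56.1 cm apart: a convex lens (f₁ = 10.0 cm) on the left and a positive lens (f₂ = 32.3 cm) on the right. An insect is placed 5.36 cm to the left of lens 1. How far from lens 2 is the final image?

Lens 1: 1/d_i1 = 1/f₁ − 1/d_o1 = 1/(10.0) − 1/(5.36) = -0.08657, so d_i1 = -11.55 cm.
The intermediate image is 11.55 cm to the left of lens 1 (virtual), which is 56.1 − (-11.55) = 67.65 cm to the left of lens 2, so d_o2 = +67.65 cm.
Lens 2: 1/d_i2 = 1/f₂ − 1/d_o2 = 1/(32.3) − 1/(67.65) = 0.01618, so d_i2 = 61.8 cm.
The final image is real, 61.8 cm to the right of lens 2 (overall magnification ≈ -2.0).

61.8 cm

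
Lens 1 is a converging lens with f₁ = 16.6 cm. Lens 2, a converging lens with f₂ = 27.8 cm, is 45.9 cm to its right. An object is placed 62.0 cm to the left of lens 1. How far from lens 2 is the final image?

Lens 1: 1/d_i1 = 1/f₁ − 1/d_o1 = 1/(16.6) − 1/(62.0) = 0.04411, so d_i1 = 22.67 cm.
The intermediate image is 22.67 cm to the right of lens 1, which is 45.9 − (22.67) = 23.23 cm to the left of lens 2, so d_o2 = +23.23 cm.
Lens 2: 1/d_i2 = 1/f₂ − 1/d_o2 = 1/(27.8) − 1/(23.23) = -0.007077, so d_i2 = -141 cm.
The final image is virtual, 141 cm to the left of lens 2 (overall magnification ≈ -2.2).

141 cm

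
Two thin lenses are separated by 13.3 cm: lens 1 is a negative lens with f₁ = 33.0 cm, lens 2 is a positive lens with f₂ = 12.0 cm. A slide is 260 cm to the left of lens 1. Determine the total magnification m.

f₁ = −33.0 cm (diverging).
Lens 1: 1/d_i1 = 1/(-33.0) − 1/(260) = -0.03415, so d_i1 = -29.28 cm; m₁ = −d_i1/d_o1 = +0.1126.
d_o2 = 13.3 − (-29.28) = 42.58 cm.
Lens 2: 1/d_i2 = 1/(12.0) − 1/(42.58) = 0.05985, so d_i2 = 16.71 cm; m₂ = −d_i2/d_o2 = -0.3924.
m = m₁·m₂ = (+0.1126)(-0.3924) = -0.0442.

m = -0.0442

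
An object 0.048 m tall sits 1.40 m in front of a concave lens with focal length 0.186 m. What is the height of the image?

0.00563 m

For a concave lens, f = -0.186 m.
1/d_i = 1/f − 1/d_o = 1/(-0.1860) − 1/(1.40) = -6.091, so d_i = -0.1642 m.
m = −d_i/d_o = +0.1173.
|h_i| = |m|·h_o = 0.1173 × 0.048 = 0.00563 m. The image is virtual, upright and reduced, on the same side as the object.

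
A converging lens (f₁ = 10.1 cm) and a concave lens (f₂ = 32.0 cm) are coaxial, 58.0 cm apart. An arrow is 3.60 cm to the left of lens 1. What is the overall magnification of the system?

m = +0.520

Lens 1: 1/d_i1 = 1/(10.1) − 1/(3.60) = -0.1788, so d_i1 = -5.594 cm; m₁ = −d_i1/d_o1 = +1.554.
d_o2 = 58.0 − (-5.594) = 63.59 cm.
f₂ = −32.0 cm (diverging).
Lens 2: 1/d_i2 = 1/(-32.0) − 1/(63.59) = -0.04698, so d_i2 = -21.29 cm; m₂ = −d_i2/d_o2 = +0.3348.
m = m₁·m₂ = (+1.554)(+0.3348) = +0.520.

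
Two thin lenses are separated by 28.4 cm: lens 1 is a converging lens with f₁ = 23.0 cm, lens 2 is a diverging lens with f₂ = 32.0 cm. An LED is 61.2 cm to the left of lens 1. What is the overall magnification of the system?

Lens 1: 1/d_i1 = 1/(23.0) − 1/(61.2) = 0.02714, so d_i1 = 36.85 cm; m₁ = −d_i1/d_o1 = -0.6021.
d_o2 = 28.4 − (36.85) = -8.450 cm (virtual object).
f₂ = −32.0 cm (diverging).
Lens 2: 1/d_i2 = 1/(-32.0) − 1/(-8.450) = 0.08709, so d_i2 = 11.48 cm; m₂ = −d_i2/d_o2 = +1.359.
m = m₁·m₂ = (-0.6021)(+1.359) = -0.818.

m = -0.818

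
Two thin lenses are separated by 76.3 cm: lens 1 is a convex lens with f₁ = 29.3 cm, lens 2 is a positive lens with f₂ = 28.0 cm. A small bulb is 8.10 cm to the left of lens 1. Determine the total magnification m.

Lens 1: 1/d_i1 = 1/(29.3) − 1/(8.10) = -0.08933, so d_i1 = -11.19 cm; m₁ = −d_i1/d_o1 = +1.381.
d_o2 = 76.3 − (-11.19) = 87.49 cm.
Lens 2: 1/d_i2 = 1/(28.0) − 1/(87.49) = 0.02428, so d_i2 = 41.18 cm; m₂ = −d_i2/d_o2 = -0.4707.
m = m₁·m₂ = (+1.381)(-0.4707) = -0.650.

m = -0.650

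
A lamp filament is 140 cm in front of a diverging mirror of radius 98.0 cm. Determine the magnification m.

m = +0.259

f = R/2 = 98.0/2 = 49.00 cm; for a diverging mirror, f = -49.00 cm.
1/d_i = 1/f − 1/d_o = 1/(-49.00) − 1/(140) = -0.02755, so d_i = -36.30 cm.
m = −d_i/d_o = −(-36.30)/(140) = +0.259.
The image is virtual, upright and reduced, behind the mirror.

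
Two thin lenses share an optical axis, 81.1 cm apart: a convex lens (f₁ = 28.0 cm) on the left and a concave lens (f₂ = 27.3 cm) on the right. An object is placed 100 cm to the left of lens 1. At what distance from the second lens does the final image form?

16.6 cm

Lens 1: 1/d_i1 = 1/f₁ − 1/d_o1 = 1/(28.0) − 1/(100) = 0.02571, so d_i1 = 38.89 cm.
The intermediate image is 38.89 cm to the right of lens 1, which is 81.1 − (38.89) = 42.21 cm to the left of lens 2, so d_o2 = +42.21 cm.
Lens 2 is diverging, so f₂ = −27.3 cm.
Lens 2: 1/d_i2 = 1/f₂ − 1/d_o2 = 1/(-27.3) − 1/(42.21) = -0.06032, so d_i2 = -16.6 cm.
The final image is virtual, 16.6 cm to the left of lens 2 (overall magnification ≈ -0.15).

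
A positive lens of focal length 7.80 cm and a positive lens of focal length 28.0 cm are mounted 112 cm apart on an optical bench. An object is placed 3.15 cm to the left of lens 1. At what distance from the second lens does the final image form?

36.8 cm

Lens 1: 1/d_i1 = 1/f₁ − 1/d_o1 = 1/(7.80) − 1/(3.15) = -0.1893, so d_i1 = -5.284 cm.
The intermediate image is 5.284 cm to the left of lens 1 (virtual), which is 112 − (-5.284) = 117.3 cm to the left of lens 2, so d_o2 = +117.3 cm.
Lens 2: 1/d_i2 = 1/f₂ − 1/d_o2 = 1/(28.0) − 1/(117.3) = 0.02719, so d_i2 = 36.8 cm.
The final image is real, 36.8 cm to the right of lens 2 (overall magnification ≈ -0.53).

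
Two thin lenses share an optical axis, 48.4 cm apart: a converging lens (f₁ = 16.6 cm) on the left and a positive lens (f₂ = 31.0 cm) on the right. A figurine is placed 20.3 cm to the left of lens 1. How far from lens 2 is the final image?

Lens 1: 1/d_i1 = 1/f₁ − 1/d_o1 = 1/(16.6) − 1/(20.3) = 0.01098, so d_i1 = 91.08 cm.
The intermediate image is 91.08 cm to the right of lens 1, which lies 42.68 cm to the right of lens 2 — a virtual object — so d_o2 = −42.68 cm.
Lens 2: 1/d_i2 = 1/f₂ − 1/d_o2 = 1/(31.0) − 1/(-42.68) = 0.05569, so d_i2 = 18.0 cm.
The final image is real, 18.0 cm to the right of lens 2 (overall magnification ≈ -1.9).

18.0 cm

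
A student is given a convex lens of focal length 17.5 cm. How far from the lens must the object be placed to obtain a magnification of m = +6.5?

m = −d_i/d_o ⇒ d_i = −m·d_o.
1/f = 1/d_o + 1/d_i = 1/d_o − 1/(m·d_o) = (1 − 1/m)/d_o, so d_o = f(1 − 1/m) = (17.50)(1 − 1/(+6.5)) = 14.8 cm.

14.8 cm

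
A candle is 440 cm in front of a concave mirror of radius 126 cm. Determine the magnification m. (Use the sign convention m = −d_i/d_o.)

f = R/2 = 126/2 = 63.00 cm.
1/d_i = 1/f − 1/d_o = 1/(63.00) − 1/(440) = 0.01360, so d_i = 73.53 cm.
m = −d_i/d_o = −(73.53)/(440) = -0.167.
The image is real, inverted and reduced, in front of the mirror.

m = -0.167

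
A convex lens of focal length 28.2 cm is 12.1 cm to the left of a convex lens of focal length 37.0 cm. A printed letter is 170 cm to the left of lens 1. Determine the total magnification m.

m = -0.125

Lens 1: 1/d_i1 = 1/(28.2) − 1/(170) = 0.02958, so d_i1 = 33.81 cm; m₁ = −d_i1/d_o1 = -0.1989.
d_o2 = 12.1 − (33.81) = -21.71 cm (virtual object).
Lens 2: 1/d_i2 = 1/(37.0) − 1/(-21.71) = 0.07309, so d_i2 = 13.68 cm; m₂ = −d_i2/d_o2 = +0.6302.
m = m₁·m₂ = (-0.1989)(+0.6302) = -0.125.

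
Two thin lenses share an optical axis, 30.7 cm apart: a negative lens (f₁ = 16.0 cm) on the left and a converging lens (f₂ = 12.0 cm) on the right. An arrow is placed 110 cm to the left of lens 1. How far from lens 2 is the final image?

Lens 1 is diverging, so f₁ = −16.0 cm.
Lens 1: 1/d_i1 = 1/f₁ − 1/d_o1 = 1/(-16.0) − 1/(110) = -0.07159, so d_i1 = -13.97 cm.
The intermediate image is 13.97 cm to the left of lens 1 (virtual), which is 30.7 − (-13.97) = 44.67 cm to the left of lens 2, so d_o2 = +44.67 cm.
Lens 2: 1/d_i2 = 1/f₂ − 1/d_o2 = 1/(12.0) − 1/(44.67) = 0.06095, so d_i2 = 16.4 cm.
The final image is real, 16.4 cm to the right of lens 2 (overall magnification ≈ -0.047).

16.4 cm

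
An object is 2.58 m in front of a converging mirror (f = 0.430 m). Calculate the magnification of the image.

m = -0.200

1/d_i = 1/f − 1/d_o = 1/(0.4300) − 1/(2.58) = 1.938, so d_i = 0.5160 m.
m = −d_i/d_o = −(0.5160)/(2.58) = -0.200.
The image is real, inverted and reduced, in front of the mirror.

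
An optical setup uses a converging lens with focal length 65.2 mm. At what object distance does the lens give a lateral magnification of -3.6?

m = −d_i/d_o ⇒ d_i = −m·d_o.
1/f = 1/d_o + 1/d_i = 1/d_o − 1/(m·d_o) = (1 − 1/m)/d_o, so d_o = f(1 − 1/m) = (65.20)(1 − 1/(-3.6)) = 83.3 mm.

83.3 mm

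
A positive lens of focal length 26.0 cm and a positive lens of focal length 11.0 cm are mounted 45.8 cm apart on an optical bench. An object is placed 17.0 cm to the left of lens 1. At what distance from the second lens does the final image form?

12.4 cm

Lens 1: 1/d_i1 = 1/f₁ − 1/d_o1 = 1/(26.0) − 1/(17.0) = -0.02036, so d_i1 = -49.11 cm.
The intermediate image is 49.11 cm to the left of lens 1 (virtual), which is 45.8 − (-49.11) = 94.91 cm to the left of lens 2, so d_o2 = +94.91 cm.
Lens 2: 1/d_i2 = 1/f₂ − 1/d_o2 = 1/(11.0) − 1/(94.91) = 0.08037, so d_i2 = 12.4 cm.
The final image is real, 12.4 cm to the right of lens 2 (overall magnification ≈ -0.38).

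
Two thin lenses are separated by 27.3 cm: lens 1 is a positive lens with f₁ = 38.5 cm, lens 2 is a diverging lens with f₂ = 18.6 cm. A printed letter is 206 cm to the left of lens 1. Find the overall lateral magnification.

m = +2.95

Lens 1: 1/d_i1 = 1/(38.5) − 1/(206) = 0.02112, so d_i1 = 47.35 cm; m₁ = −d_i1/d_o1 = -0.2299.
d_o2 = 27.3 − (47.35) = -20.05 cm (virtual object).
f₂ = −18.6 cm (diverging).
Lens 2: 1/d_i2 = 1/(-18.6) − 1/(-20.05) = -0.003888, so d_i2 = -257.2 cm; m₂ = −d_i2/d_o2 = -12.83.
m = m₁·m₂ = (-0.2299)(-12.83) = +2.95.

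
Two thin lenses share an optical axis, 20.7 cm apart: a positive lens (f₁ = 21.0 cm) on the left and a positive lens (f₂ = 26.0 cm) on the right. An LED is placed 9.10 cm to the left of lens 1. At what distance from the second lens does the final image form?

88.8 cm

Lens 1: 1/d_i1 = 1/f₁ − 1/d_o1 = 1/(21.0) − 1/(9.10) = -0.06227, so d_i1 = -16.06 cm.
The intermediate image is 16.06 cm to the left of lens 1 (virtual), which is 20.7 − (-16.06) = 36.76 cm to the left of lens 2, so d_o2 = +36.76 cm.
Lens 2: 1/d_i2 = 1/f₂ − 1/d_o2 = 1/(26.0) − 1/(36.76) = 0.01126, so d_i2 = 88.8 cm.
The final image is real, 88.8 cm to the right of lens 2 (overall magnification ≈ -4.3).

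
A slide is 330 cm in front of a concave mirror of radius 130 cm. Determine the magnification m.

f = R/2 = 130/2 = 65.00 cm.
1/d_i = 1/f − 1/d_o = 1/(65.00) − 1/(330) = 0.01235, so d_i = 80.94 cm.
m = −d_i/d_o = −(80.94)/(330) = -0.245.
The image is real, inverted and reduced, in front of the mirror.

m = -0.245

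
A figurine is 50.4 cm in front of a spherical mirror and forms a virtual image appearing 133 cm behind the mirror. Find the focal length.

Virtual image ⇒ d_i = −133 cm.
1/f = 1/d_o + 1/d_i = 1/(50.4) + 1/(-133) = 0.01232, so f = 81.2 cm.
Since f is positive, the spherical mirror is concave.

f = 81.2 cm (concave)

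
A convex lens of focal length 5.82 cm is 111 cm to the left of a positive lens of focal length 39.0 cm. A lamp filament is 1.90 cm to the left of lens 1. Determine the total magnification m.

m = -0.774

Lens 1: 1/d_i1 = 1/(5.82) − 1/(1.90) = -0.3545, so d_i1 = -2.821 cm; m₁ = −d_i1/d_o1 = +1.485.
d_o2 = 111 − (-2.821) = 113.8 cm.
Lens 2: 1/d_i2 = 1/(39.0) − 1/(113.8) = 0.01685, so d_i2 = 59.33 cm; m₂ = −d_i2/d_o2 = -0.5214.
m = m₁·m₂ = (+1.485)(-0.5214) = -0.774.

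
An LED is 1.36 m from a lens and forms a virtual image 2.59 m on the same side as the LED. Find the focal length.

f = 2.86 m (converging)

Virtual image ⇒ d_i = −2.59 m.
1/f = 1/d_o + 1/d_i = 1/(1.36) + 1/(-2.59) = 0.3492, so f = 2.86 m.
Since f is positive, the lens is converging.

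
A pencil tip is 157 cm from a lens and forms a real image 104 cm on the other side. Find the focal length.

f = 62.6 cm (converging)

Real image ⇒ d_i = +104 cm.
1/f = 1/d_o + 1/d_i = 1/(157) + 1/(104) = 0.01598, so f = 62.6 cm.
Since f is positive, the lens is converging.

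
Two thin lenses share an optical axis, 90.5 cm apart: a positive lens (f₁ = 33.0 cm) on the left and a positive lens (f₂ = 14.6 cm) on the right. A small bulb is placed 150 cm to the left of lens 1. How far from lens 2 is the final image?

Lens 1: 1/d_i1 = 1/f₁ − 1/d_o1 = 1/(33.0) − 1/(150) = 0.02364, so d_i1 = 42.31 cm.
The intermediate image is 42.31 cm to the right of lens 1, which is 90.5 − (42.31) = 48.19 cm to the left of lens 2, so d_o2 = +48.19 cm.
Lens 2: 1/d_i2 = 1/f₂ − 1/d_o2 = 1/(14.6) − 1/(48.19) = 0.04774, so d_i2 = 20.9 cm.
The final image is real, 20.9 cm to the right of lens 2 (overall magnification ≈ 0.12).

20.9 cm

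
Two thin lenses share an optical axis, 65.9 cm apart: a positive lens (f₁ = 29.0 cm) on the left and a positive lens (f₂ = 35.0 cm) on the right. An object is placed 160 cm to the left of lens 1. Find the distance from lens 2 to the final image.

Lens 1: 1/d_i1 = 1/f₁ − 1/d_o1 = 1/(29.0) − 1/(160) = 0.02823, so d_i1 = 35.42 cm.
The intermediate image is 35.42 cm to the right of lens 1, which is 65.9 − (35.42) = 30.48 cm to the left of lens 2, so d_o2 = +30.48 cm.
Lens 2: 1/d_i2 = 1/f₂ − 1/d_o2 = 1/(35.0) − 1/(30.48) = -0.004237, so d_i2 = -236 cm.
The final image is virtual, 236 cm to the left of lens 2 (overall magnification ≈ -1.7).

236 cm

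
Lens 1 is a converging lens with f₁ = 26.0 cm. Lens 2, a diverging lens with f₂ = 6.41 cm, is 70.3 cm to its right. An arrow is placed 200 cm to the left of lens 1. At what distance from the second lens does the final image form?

Lens 1: 1/d_i1 = 1/f₁ − 1/d_o1 = 1/(26.0) − 1/(200) = 0.03346, so d_i1 = 29.89 cm.
The intermediate image is 29.89 cm to the right of lens 1, which is 70.3 − (29.89) = 40.41 cm to the left of lens 2, so d_o2 = +40.41 cm.
Lens 2 is diverging, so f₂ = −6.41 cm.
Lens 2: 1/d_i2 = 1/f₂ − 1/d_o2 = 1/(-6.41) − 1/(40.41) = -0.1808, so d_i2 = -5.53 cm.
The final image is virtual, 5.53 cm to the left of lens 2 (overall magnification ≈ -0.020).

5.53 cm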